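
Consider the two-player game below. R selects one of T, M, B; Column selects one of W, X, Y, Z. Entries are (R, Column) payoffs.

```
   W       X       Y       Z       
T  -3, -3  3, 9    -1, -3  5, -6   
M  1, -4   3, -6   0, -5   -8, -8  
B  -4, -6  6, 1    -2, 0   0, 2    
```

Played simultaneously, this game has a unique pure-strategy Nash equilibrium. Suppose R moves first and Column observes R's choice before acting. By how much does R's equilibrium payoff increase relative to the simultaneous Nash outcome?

Backward induction with R moving first.
- T: Column compares -3, 9, -3, -6 and picks X; R would get 3.
- M: Column compares -4, -6, -5, -8 and picks W; R would get 1.
- B: Column compares -6, 1, 0, 2 and picks Z; R would get 0.
R's induced payoffs are 3, 1, 0, so R commits to T. Subgame-perfect outcome: (T, X) with payoffs (3, 9).
For the simultaneous game, intersect best replies.
R's best replies: W→M; X→B; Y→M; Z→T.
Column's best replies: T→X; M→W; B→Z.
Only (M, W) has each player best-responding; Nash payoffs (1, -4).
R's commitment gain: 3 − 1 = 2.

2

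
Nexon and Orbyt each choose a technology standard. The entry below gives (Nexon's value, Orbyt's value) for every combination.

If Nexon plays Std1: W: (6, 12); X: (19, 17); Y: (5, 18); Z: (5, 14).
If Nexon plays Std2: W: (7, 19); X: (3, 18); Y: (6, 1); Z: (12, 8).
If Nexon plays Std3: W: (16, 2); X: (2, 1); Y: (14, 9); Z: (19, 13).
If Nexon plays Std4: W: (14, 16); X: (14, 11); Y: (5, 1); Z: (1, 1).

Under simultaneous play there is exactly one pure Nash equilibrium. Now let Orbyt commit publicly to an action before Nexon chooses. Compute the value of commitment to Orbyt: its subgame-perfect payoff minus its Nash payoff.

Work backward from Nexon's decision.
- W → Nexon plays Std3 (best of 6, 7, 16, 14); Orbyt gets 2.
- X → Nexon plays Std1 (best of 19, 3, 2, 14); Orbyt gets 17.
- Y → Nexon plays Std3 (best of 5, 6, 14, 5); Orbyt gets 9.
- Z → Nexon plays Std3 (best of 5, 12, 19, 1); Orbyt gets 13.
Maximizing over 2, 17, 9, 13, Orbyt chooses X. Subgame-perfect outcome: (Std1, X) with payoffs (19, 17).
Now find the simultaneous Nash equilibrium.
Nexon's best replies: W→Std3; X→Std1; Y→Std3; Z→Std3.
Orbyt's best replies: Std1→Y; Std2→W; Std3→Z; Std4→W.
Only (Std3, Z) has each player best-responding; Nash payoffs (19, 13).
Orbyt's commitment gain: 17 − 13 = 4.

4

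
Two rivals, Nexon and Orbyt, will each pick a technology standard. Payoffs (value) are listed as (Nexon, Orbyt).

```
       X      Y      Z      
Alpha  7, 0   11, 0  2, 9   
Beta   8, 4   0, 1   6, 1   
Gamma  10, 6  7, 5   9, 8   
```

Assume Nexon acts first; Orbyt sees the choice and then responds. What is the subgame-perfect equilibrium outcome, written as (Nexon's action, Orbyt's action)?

(Gamma, Z)

Backward induction with Nexon moving first.
- Alpha → Orbyt plays Z (best of 0, 0, 9); Nexon gets 2.
- Beta → Orbyt plays X (best of 4, 1, 1); Nexon gets 8.
- Gamma → Orbyt plays Z (best of 6, 5, 8); Nexon gets 9.
Nexon's induced payoffs are 2, 8, 9, so Nexon commits to Gamma. Subgame-perfect outcome: (Gamma, Z) with payoffs (9, 8).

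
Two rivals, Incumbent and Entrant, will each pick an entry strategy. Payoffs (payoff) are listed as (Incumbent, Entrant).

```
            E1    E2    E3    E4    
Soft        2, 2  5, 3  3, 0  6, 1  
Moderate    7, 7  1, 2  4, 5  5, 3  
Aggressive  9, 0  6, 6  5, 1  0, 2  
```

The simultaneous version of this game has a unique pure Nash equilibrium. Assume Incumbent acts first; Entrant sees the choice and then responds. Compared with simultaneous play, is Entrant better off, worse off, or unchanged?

Backward induction with Incumbent moving first.
- Soft → Entrant plays E2 (best of 2, 3, 0, 1); Incumbent gets 5.
- Moderate → Entrant plays E1 (best of 7, 2, 5, 3); Incumbent gets 7.
- Aggressive → Entrant plays E2 (best of 0, 6, 1, 2); Incumbent gets 6.
Among 5, 7, 6, the best is 7 at Moderate. Subgame-perfect outcome: (Moderate, E1) with payoffs (7, 7).
Now find the simultaneous Nash equilibrium.
Incumbent's best replies: E1→Aggressive; E2→Aggressive; E3→Aggressive; E4→Soft.
Entrant's best replies: Soft→E2; Moderate→E1; Aggressive→E2.
Only (Aggressive, E2) has each player best-responding; Nash payoffs (6, 6).
Entrant earns 7 sequentially versus 6 at the Nash outcome: better off.

better off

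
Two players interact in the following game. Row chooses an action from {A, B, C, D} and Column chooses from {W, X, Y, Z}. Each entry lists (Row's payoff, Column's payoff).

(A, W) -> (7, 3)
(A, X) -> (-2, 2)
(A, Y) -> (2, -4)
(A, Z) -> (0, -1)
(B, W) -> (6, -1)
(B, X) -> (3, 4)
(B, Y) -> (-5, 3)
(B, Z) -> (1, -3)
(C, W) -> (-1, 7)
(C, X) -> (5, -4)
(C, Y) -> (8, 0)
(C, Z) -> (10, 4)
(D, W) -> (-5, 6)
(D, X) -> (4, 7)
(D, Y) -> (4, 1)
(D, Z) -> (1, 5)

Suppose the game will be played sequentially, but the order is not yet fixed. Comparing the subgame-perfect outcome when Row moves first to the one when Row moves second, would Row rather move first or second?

second

If Row leads: Column's best replies are A→W, B→X, C→W, D→X; Row's induced payoffs 7, 3, -1, 4; outcome (A, W), payoffs (7, 3).
If Column leads: Row's best replies are W→A, X→C, Y→C, Z→C; Column's induced payoffs 3, -4, 0, 4; outcome (C, Z), payoffs (10, 4).
Row gets 7 moving first and 10 moving second, so Row prefers to move second.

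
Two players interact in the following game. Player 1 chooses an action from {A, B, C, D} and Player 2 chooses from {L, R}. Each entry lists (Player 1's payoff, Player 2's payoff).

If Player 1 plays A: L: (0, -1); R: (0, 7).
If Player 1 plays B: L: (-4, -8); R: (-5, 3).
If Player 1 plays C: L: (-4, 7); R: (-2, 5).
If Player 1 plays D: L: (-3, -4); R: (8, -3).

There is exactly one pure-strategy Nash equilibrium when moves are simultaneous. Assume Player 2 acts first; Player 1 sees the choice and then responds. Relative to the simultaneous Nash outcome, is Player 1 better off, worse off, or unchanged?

Backward induction with Player 2 moving first.
- L: Player 1 compares 0, -4, -4, -3 and picks A; Player 2 would get -1.
- R: Player 1 compares 0, -5, -2, 8 and picks D; Player 2 would get -3.
Among -1, -3, the best is -1 at L. Subgame-perfect outcome: (A, L) with payoffs (0, -1).
Under simultaneous play:
Player 1's best replies: L→A; R→D.
Player 2's best replies: A→R; B→R; C→L; D→R.
Only (D, R) has each player best-responding; Nash payoffs (8, -3).
Player 1 earns 0 sequentially versus 8 at the Nash outcome: worse off.

worse off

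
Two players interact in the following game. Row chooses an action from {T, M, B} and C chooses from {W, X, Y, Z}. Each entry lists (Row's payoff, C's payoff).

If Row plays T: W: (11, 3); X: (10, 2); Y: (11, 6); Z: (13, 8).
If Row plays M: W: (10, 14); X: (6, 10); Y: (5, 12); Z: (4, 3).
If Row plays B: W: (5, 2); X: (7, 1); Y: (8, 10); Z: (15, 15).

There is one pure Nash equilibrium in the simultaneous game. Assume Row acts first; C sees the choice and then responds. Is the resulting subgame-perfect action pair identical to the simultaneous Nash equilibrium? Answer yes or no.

C best-responds to each possible Row move:
- T: BR = Z, leader payoff 13.
- M: BR = W, leader payoff 10.
- B: BR = Z, leader payoff 15.
Among 13, 10, 15, the best is 15 at B. Subgame-perfect outcome: (B, Z) with payoffs (15, 15).
Under simultaneous play:
Row's best replies: W→T; X→T; Y→T; Z→B.
C's best replies: T→Z; M→W; B→Z.
The unique mutual best reply is (B, Z), giving (15, 15).
Sequential outcome (B, Z) coincides with the Nash profile (B, Z).

yes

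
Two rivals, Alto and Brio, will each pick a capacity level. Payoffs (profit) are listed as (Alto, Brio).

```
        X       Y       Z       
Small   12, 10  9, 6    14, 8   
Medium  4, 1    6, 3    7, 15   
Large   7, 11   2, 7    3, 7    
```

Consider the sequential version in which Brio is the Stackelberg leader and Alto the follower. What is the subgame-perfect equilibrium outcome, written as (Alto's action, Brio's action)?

(Small, X)

Work backward from Alto's decision.
- X: Alto compares 12, 4, 7 and picks Small; Brio would get 10.
- Y: Alto compares 9, 6, 2 and picks Small; Brio would get 6.
- Z: Alto compares 14, 7, 3 and picks Small; Brio would get 8.
Maximizing over 10, 6, 8, Brio chooses X. Subgame-perfect outcome: (Small, X) with payoffs (12, 10).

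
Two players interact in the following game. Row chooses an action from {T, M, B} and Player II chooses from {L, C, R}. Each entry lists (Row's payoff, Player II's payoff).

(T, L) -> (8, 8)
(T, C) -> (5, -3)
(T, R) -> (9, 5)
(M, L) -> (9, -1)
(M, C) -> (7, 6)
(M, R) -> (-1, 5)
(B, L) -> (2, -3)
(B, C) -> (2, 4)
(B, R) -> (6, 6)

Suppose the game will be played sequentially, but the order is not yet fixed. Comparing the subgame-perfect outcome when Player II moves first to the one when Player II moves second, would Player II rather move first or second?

If Row leads: Player II's best replies are T→L, M→C, B→R; Row's induced payoffs 8, 7, 6; outcome (T, L), payoffs (8, 8).
If Player II leads: Row's best replies are L→M, C→M, R→T; Player II's induced payoffs -1, 6, 5; outcome (M, C), payoffs (7, 6).
Player II gets 6 moving first and 8 moving second, so Player II prefers to move second.

second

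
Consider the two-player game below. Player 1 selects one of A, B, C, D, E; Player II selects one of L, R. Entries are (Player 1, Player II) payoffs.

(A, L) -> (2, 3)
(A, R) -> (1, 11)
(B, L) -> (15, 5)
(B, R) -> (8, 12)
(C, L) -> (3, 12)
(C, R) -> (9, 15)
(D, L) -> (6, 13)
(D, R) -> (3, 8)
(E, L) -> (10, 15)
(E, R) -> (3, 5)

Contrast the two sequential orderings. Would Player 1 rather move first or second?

If Player 1 leads: Player II's best replies are A→R, B→R, C→R, D→L, E→L; Player 1's induced payoffs 1, 8, 9, 6, 10; outcome (E, L), payoffs (10, 15).
If Player II leads: Player 1's best replies are L→B, R→C; Player II's induced payoffs 5, 15; outcome (C, R), payoffs (9, 15).
Player 1 gets 10 moving first and 9 moving second, so Player 1 prefers to move first.

first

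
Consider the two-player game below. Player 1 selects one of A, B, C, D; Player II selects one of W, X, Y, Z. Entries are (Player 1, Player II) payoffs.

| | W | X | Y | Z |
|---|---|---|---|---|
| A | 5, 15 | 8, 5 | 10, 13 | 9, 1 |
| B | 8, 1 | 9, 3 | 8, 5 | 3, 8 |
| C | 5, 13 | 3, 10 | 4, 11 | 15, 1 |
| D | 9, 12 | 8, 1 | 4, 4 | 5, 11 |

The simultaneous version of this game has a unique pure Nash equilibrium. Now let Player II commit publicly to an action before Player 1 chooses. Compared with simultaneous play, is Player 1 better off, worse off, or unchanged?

better off

Solve by backward induction (Player II leads).
- W: BR = D, leader payoff 12.
- X: BR = B, leader payoff 3.
- Y: BR = A, leader payoff 13.
- Z: BR = C, leader payoff 1.
Maximizing over 12, 3, 13, 1, Player II chooses Y. Subgame-perfect outcome: (A, Y) with payoffs (10, 13).
Now find the simultaneous Nash equilibrium.
Player 1's best replies: W→D; X→B; Y→A; Z→C.
Player II's best replies: A→W; B→Z; C→W; D→W.
The unique mutual best reply is (D, W), giving (9, 12).
Player 1 earns 10 sequentially versus 9 at the Nash outcome: better off.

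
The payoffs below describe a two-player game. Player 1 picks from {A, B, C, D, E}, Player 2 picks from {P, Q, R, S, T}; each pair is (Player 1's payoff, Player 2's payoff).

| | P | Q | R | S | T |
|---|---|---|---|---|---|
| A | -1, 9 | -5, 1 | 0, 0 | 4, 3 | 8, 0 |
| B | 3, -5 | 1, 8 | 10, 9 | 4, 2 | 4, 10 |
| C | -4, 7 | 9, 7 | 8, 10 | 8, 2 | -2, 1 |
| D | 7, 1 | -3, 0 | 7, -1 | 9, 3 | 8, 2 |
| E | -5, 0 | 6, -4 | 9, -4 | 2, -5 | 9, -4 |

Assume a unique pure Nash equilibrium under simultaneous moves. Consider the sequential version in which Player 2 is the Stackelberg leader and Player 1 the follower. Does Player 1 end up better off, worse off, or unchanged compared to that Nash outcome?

Solve by backward induction (Player 2 leads).
- P: Player 1 compares -1, 3, -4, 7, -5 and picks D; Player 2 would get 1.
- Q: Player 1 compares -5, 1, 9, -3, 6 and picks C; Player 2 would get 7.
- R: Player 1 compares 0, 10, 8, 7, 9 and picks B; Player 2 would get 9.
- S: Player 1 compares 4, 4, 8, 9, 2 and picks D; Player 2 would get 3.
- T: Player 1 compares 8, 4, -2, 8, 9 and picks E; Player 2 would get -4.
Among 1, 7, 9, 3, -4, the best is 9 at R. Subgame-perfect outcome: (B, R) with payoffs (10, 9).
Under simultaneous play:
Player 1's best replies: P→D; Q→C; R→B; S→D; T→E.
Player 2's best replies: A→P; B→T; C→R; D→S; E→P.
The unique mutual best reply is (D, S), giving (9, 3).
Player 1 earns 10 sequentially versus 9 at the Nash outcome: better off.

better off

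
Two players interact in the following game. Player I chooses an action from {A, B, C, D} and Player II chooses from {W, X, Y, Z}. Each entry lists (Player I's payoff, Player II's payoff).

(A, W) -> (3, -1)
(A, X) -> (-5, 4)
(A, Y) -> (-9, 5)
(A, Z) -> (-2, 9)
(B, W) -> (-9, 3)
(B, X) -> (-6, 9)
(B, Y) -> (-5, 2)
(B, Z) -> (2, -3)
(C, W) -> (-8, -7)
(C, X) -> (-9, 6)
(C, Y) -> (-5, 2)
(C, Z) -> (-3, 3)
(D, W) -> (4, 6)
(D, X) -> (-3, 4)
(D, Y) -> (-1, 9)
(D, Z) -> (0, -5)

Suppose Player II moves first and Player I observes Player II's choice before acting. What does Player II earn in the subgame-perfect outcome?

9

Work backward from Player I's decision.
- W → Player I plays D (best of 3, -9, -8, 4); Player II gets 6.
- X → Player I plays D (best of -5, -6, -9, -3); Player II gets 4.
- Y → Player I plays D (best of -9, -5, -5, -1); Player II gets 9.
- Z → Player I plays B (best of -2, 2, -3, 0); Player II gets -3.
Among 6, 4, 9, -3, the best is 9 at Y. Subgame-perfect outcome: (D, Y) with payoffs (-1, 9).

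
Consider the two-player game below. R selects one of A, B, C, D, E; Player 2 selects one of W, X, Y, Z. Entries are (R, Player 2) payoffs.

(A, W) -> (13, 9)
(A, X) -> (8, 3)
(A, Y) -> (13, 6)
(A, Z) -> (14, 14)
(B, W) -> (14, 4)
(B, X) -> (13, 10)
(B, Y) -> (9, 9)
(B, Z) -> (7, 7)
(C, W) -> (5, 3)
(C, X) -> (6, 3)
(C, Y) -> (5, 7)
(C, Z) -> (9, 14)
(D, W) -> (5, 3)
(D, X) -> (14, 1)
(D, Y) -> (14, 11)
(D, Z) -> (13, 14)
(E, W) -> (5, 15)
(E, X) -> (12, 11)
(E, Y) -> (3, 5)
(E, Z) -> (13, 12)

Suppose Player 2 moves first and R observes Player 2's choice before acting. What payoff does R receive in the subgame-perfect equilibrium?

R best-responds to each possible Player 2 move:
- W: R compares 13, 14, 5, 5, 5 and picks B; Player 2 would get 4.
- X: R compares 8, 13, 6, 14, 12 and picks D; Player 2 would get 1.
- Y: R compares 13, 9, 5, 14, 3 and picks D; Player 2 would get 11.
- Z: R compares 14, 7, 9, 13, 13 and picks A; Player 2 would get 14.
Among 4, 1, 11, 14, the best is 14 at Z. Subgame-perfect outcome: (A, Z) with payoffs (14, 14).

14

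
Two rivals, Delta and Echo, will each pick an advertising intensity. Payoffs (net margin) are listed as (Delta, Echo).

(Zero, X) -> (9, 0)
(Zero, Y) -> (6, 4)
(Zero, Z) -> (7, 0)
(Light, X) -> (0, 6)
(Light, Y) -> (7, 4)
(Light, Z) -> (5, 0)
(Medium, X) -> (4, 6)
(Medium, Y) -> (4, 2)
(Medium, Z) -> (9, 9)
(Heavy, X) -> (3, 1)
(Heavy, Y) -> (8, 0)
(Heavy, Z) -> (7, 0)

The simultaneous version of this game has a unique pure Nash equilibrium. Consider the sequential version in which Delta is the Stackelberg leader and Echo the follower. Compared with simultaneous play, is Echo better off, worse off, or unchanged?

unchanged

Work backward from Echo's decision.
- Zero: BR = Y, leader payoff 6.
- Light: BR = X, leader payoff 0.
- Medium: BR = Z, leader payoff 9.
- Heavy: BR = X, leader payoff 3.
Among 6, 0, 9, 3, the best is 9 at Medium. Subgame-perfect outcome: (Medium, Z) with payoffs (9, 9).
Now find the simultaneous Nash equilibrium.
Delta's best replies: X→Zero; Y→Heavy; Z→Medium.
Echo's best replies: Zero→Y; Light→X; Medium→Z; Heavy→X.
The unique mutual best reply is (Medium, Z), giving (9, 9).
Echo earns 9 sequentially versus 9 at the Nash outcome: unchanged.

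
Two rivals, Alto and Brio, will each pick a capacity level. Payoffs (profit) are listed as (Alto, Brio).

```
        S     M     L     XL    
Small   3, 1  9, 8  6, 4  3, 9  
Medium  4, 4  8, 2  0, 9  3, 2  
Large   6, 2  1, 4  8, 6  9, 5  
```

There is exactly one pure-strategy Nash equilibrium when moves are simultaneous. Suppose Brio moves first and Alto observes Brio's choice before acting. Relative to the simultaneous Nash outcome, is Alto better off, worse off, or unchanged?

Work backward from Alto's decision.
- S: Alto compares 3, 4, 6 and picks Large; Brio would get 2.
- M: Alto compares 9, 8, 1 and picks Small; Brio would get 8.
- L: Alto compares 6, 0, 8 and picks Large; Brio would get 6.
- XL: Alto compares 3, 3, 9 and picks Large; Brio would get 5.
Maximizing over 2, 8, 6, 5, Brio chooses M. Subgame-perfect outcome: (Small, M) with payoffs (9, 8).
Now find the simultaneous Nash equilibrium.
Alto's best replies: S→Large; M→Small; L→Large; XL→Large.
Brio's best replies: Small→XL; Medium→L; Large→L.
Only (Large, L) has each player best-responding; Nash payoffs (8, 6).
Alto earns 9 sequentially versus 8 at the Nash outcome: better off.

better off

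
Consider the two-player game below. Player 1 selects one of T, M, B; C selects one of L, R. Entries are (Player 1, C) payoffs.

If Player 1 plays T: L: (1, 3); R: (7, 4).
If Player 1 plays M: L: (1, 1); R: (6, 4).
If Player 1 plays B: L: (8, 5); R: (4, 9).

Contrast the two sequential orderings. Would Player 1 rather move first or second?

second

If Player 1 leads: C's best replies are T→R, M→R, B→R; Player 1's induced payoffs 7, 6, 4; outcome (T, R), payoffs (7, 4).
If C leads: Player 1's best replies are L→B, R→T; C's induced payoffs 5, 4; outcome (B, L), payoffs (8, 5).
Player 1 gets 7 moving first and 8 moving second, so Player 1 prefers to move second.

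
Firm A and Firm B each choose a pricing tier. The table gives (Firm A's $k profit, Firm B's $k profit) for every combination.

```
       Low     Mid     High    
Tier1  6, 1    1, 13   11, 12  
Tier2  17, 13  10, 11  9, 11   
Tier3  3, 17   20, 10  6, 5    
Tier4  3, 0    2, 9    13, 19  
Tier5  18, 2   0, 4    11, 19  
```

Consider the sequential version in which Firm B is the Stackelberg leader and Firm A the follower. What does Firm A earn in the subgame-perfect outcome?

13

Work backward from Firm A's decision.
- Low: Firm A compares 6, 17, 3, 3, 18 and picks Tier5; Firm B would get 2.
- Mid: Firm A compares 1, 10, 20, 2, 0 and picks Tier3; Firm B would get 10.
- High: Firm A compares 11, 9, 6, 13, 11 and picks Tier4; Firm B would get 19.
Maximizing over 2, 10, 19, Firm B chooses High. Subgame-perfect outcome: (Tier4, High) with payoffs (13, 19).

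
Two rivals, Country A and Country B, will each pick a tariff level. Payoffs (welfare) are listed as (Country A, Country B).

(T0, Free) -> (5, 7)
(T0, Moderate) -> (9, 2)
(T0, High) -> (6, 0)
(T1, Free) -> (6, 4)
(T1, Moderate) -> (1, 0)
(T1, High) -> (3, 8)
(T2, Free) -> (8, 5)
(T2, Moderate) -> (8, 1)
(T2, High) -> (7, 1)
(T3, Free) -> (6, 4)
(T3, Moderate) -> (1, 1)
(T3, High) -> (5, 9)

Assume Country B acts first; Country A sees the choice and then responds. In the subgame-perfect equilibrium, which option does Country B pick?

Free

Work backward from Country A's decision.
- Free: BR = T2, leader payoff 5.
- Moderate: BR = T0, leader payoff 2.
- High: BR = T2, leader payoff 1.
Among 5, 2, 1, the best is 5 at Free. Subgame-perfect outcome: (T2, Free) with payoffs (8, 5).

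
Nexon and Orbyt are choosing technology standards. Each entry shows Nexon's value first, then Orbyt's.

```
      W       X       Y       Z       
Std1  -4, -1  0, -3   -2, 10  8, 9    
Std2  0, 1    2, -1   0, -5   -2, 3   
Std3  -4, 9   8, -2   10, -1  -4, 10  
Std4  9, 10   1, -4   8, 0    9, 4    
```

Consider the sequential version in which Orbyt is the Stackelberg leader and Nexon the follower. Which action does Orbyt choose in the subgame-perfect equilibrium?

W

Backward induction with Orbyt moving first.
- W: Nexon compares -4, 0, -4, 9 and picks Std4; Orbyt would get 10.
- X: Nexon compares 0, 2, 8, 1 and picks Std3; Orbyt would get -2.
- Y: Nexon compares -2, 0, 10, 8 and picks Std3; Orbyt would get -1.
- Z: Nexon compares 8, -2, -4, 9 and picks Std4; Orbyt would get 4.
Orbyt's induced payoffs are 10, -2, -1, 4, so Orbyt commits to W. Subgame-perfect outcome: (Std4, W) with payoffs (9, 10).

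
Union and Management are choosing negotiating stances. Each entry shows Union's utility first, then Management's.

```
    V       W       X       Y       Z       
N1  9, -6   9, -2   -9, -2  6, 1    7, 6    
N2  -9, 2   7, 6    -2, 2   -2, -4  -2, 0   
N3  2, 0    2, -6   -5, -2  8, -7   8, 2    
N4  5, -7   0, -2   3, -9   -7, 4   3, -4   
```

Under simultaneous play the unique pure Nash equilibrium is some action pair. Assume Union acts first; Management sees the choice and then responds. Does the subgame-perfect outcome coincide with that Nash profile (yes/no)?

yes

Work backward from Management's decision.
- N1: BR = Z, leader payoff 7.
- N2: BR = W, leader payoff 7.
- N3: BR = Z, leader payoff 8.
- N4: BR = Y, leader payoff -7.
Union's induced payoffs are 7, 7, 8, -7, so Union commits to N3. Subgame-perfect outcome: (N3, Z) with payoffs (8, 2).
Now find the simultaneous Nash equilibrium.
Union's best replies: V→N1; W→N1; X→N4; Y→N3; Z→N3.
Management's best replies: N1→Z; N2→W; N3→Z; N4→Y.
The unique mutual best reply is (N3, Z), giving (8, 2).
Sequential outcome (N3, Z) coincides with the Nash profile (N3, Z).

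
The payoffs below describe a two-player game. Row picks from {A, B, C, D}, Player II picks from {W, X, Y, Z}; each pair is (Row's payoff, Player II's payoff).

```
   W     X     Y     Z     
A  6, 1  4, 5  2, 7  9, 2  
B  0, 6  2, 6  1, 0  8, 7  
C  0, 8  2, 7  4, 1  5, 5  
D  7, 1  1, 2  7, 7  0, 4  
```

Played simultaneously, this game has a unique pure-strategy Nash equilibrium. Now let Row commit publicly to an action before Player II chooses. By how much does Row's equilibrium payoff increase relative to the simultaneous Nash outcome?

1

Backward induction with Row moving first.
- A → Player II plays Y (best of 1, 5, 7, 2); Row gets 2.
- B → Player II plays Z (best of 6, 6, 0, 7); Row gets 8.
- C → Player II plays W (best of 8, 7, 1, 5); Row gets 0.
- D → Player II plays Y (best of 1, 2, 7, 4); Row gets 7.
Maximizing over 2, 8, 0, 7, Row chooses B. Subgame-perfect outcome: (B, Z) with payoffs (8, 7).
Now find the simultaneous Nash equilibrium.
Row's best replies: W→D; X→A; Y→D; Z→A.
Player II's best replies: A→Y; B→Z; C→W; D→Y.
Only (D, Y) has each player best-responding; Nash payoffs (7, 7).
Row's commitment gain: 8 − 7 = 1.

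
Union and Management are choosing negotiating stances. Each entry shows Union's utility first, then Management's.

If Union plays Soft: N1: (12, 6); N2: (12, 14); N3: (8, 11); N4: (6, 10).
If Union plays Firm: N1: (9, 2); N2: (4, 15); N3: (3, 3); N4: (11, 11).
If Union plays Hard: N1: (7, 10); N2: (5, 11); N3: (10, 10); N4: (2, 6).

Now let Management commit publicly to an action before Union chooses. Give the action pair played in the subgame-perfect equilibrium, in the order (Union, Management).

(Soft, N2)

Solve by backward induction (Management leads).
- N1: Union compares 12, 9, 7 and picks Soft; Management would get 6.
- N2: Union compares 12, 4, 5 and picks Soft; Management would get 14.
- N3: Union compares 8, 3, 10 and picks Hard; Management would get 10.
- N4: Union compares 6, 11, 2 and picks Firm; Management would get 11.
Among 6, 14, 10, 11, the best is 14 at N2. Subgame-perfect outcome: (Soft, N2) with payoffs (12, 14).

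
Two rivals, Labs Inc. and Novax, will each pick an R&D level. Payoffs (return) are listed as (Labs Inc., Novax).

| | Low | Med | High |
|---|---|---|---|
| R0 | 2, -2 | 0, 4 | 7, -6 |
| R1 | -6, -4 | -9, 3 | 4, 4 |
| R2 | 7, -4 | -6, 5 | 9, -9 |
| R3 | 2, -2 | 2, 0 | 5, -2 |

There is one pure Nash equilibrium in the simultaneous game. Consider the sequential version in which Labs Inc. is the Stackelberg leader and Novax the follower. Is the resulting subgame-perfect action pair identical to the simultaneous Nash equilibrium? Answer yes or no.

Novax best-responds to each possible Labs Inc. move:
- R0: Novax compares -2, 4, -6 and picks Med; Labs Inc. would get 0.
- R1: Novax compares -4, 3, 4 and picks High; Labs Inc. would get 4.
- R2: Novax compares -4, 5, -9 and picks Med; Labs Inc. would get -6.
- R3: Novax compares -2, 0, -2 and picks Med; Labs Inc. would get 2.
Maximizing over 0, 4, -6, 2, Labs Inc. chooses R1. Subgame-perfect outcome: (R1, High) with payoffs (4, 4).
Under simultaneous play:
Labs Inc.'s best replies: Low→R2; Med→R3; High→R2.
Novax's best replies: R0→Med; R1→High; R2→Med; R3→Med.
Only (R3, Med) has each player best-responding; Nash payoffs (2, 0).
Sequential outcome (R1, High) differs from the Nash profile (R3, Med).

no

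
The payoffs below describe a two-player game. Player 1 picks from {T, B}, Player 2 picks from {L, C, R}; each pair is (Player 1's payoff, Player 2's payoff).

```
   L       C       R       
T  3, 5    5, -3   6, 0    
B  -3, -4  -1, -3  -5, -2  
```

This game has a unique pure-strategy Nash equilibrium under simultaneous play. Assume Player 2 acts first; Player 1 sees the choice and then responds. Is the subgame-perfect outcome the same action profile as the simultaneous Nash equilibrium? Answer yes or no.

Work backward from Player 1's decision.
- L: BR = T, leader payoff 5.
- C: BR = T, leader payoff -3.
- R: BR = T, leader payoff 0.
Maximizing over 5, -3, 0, Player 2 chooses L. Subgame-perfect outcome: (T, L) with payoffs (3, 5).
For the simultaneous game, intersect best replies.
Player 1's best replies: L→T; C→T; R→T.
Player 2's best replies: T→L; B→R.
Only (T, L) has each player best-responding; Nash payoffs (3, 5).
Sequential outcome (T, L) coincides with the Nash profile (T, L).

yes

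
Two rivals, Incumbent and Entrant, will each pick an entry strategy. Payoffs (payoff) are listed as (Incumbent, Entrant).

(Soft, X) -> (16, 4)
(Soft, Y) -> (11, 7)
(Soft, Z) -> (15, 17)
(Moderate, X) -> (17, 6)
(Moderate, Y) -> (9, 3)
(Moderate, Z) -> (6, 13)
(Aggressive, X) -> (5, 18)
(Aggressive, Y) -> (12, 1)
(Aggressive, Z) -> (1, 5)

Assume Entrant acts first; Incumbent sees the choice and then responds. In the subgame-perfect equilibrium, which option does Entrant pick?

Z

Incumbent best-responds to each possible Entrant move:
- X: BR = Moderate, leader payoff 6.
- Y: BR = Aggressive, leader payoff 1.
- Z: BR = Soft, leader payoff 17.
Among 6, 1, 17, the best is 17 at Z. Subgame-perfect outcome: (Soft, Z) with payoffs (15, 17).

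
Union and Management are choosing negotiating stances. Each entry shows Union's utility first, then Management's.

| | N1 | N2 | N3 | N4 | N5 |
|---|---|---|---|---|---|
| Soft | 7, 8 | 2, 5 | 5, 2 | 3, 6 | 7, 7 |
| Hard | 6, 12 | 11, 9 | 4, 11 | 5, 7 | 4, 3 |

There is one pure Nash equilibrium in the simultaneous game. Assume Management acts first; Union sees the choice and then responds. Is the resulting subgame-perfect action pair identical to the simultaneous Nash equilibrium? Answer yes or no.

Backward induction with Management moving first.
- N1 → Union plays Soft (best of 7, 6); Management gets 8.
- N2 → Union plays Hard (best of 2, 11); Management gets 9.
- N3 → Union plays Soft (best of 5, 4); Management gets 2.
- N4 → Union plays Hard (best of 3, 5); Management gets 7.
- N5 → Union plays Soft (best of 7, 4); Management gets 7.
Maximizing over 8, 9, 2, 7, 7, Management chooses N2. Subgame-perfect outcome: (Hard, N2) with payoffs (11, 9).
Now find the simultaneous Nash equilibrium.
Union's best replies: N1→Soft; N2→Hard; N3→Soft; N4→Hard; N5→Soft.
Management's best replies: Soft→N1; Hard→N1.
Only (Soft, N1) has each player best-responding; Nash payoffs (7, 8).
Sequential outcome (Hard, N2) differs from the Nash profile (Soft, N1).

no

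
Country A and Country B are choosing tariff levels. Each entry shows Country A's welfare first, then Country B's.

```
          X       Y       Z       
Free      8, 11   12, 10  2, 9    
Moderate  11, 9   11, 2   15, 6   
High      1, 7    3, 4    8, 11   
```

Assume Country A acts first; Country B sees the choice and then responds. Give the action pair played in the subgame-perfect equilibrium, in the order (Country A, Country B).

Country B best-responds to each possible Country A move:
- Free: BR = X, leader payoff 8.
- Moderate: BR = X, leader payoff 11.
- High: BR = Z, leader payoff 8.
Among 8, 11, 8, the best is 11 at Moderate. Subgame-perfect outcome: (Moderate, X) with payoffs (11, 9).

(Moderate, X)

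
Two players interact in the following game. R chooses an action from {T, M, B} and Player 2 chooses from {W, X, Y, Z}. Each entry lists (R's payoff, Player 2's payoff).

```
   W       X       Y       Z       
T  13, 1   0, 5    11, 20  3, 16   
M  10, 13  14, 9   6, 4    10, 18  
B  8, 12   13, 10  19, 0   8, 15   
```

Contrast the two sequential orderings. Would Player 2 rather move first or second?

If R leads: Player 2's best replies are T→Y, M→Z, B→Z; R's induced payoffs 11, 10, 8; outcome (T, Y), payoffs (11, 20).
If Player 2 leads: R's best replies are W→T, X→M, Y→B, Z→M; Player 2's induced payoffs 1, 9, 0, 18; outcome (M, Z), payoffs (10, 18).
Player 2 gets 18 moving first and 20 moving second, so Player 2 prefers to move second.

second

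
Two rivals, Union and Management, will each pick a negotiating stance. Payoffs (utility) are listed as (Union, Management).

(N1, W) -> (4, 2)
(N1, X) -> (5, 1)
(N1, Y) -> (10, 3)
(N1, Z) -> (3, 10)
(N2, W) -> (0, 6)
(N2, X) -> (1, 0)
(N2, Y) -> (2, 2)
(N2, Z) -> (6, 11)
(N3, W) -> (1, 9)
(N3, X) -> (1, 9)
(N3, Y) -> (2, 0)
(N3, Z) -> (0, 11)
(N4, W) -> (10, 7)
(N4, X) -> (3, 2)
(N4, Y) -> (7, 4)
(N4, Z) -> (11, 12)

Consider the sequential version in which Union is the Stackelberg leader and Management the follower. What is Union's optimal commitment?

Work backward from Management's decision.
- N1 → Management plays Z (best of 2, 1, 3, 10); Union gets 3.
- N2 → Management plays Z (best of 6, 0, 2, 11); Union gets 6.
- N3 → Management plays Z (best of 9, 9, 0, 11); Union gets 0.
- N4 → Management plays Z (best of 7, 2, 4, 12); Union gets 11.
Maximizing over 3, 6, 0, 11, Union chooses N4. Subgame-perfect outcome: (N4, Z) with payoffs (11, 12).

N4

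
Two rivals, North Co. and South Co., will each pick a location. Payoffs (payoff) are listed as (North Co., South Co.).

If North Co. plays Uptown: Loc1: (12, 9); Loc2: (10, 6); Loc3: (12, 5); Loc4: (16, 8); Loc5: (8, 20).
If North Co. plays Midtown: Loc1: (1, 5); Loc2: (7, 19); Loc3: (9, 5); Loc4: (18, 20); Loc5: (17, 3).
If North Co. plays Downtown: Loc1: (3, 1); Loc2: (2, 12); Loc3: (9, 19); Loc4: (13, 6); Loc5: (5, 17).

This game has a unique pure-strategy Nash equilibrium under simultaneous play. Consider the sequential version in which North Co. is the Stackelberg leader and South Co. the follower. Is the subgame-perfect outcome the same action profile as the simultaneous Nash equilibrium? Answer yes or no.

yes

Backward induction with North Co. moving first.
- Uptown → South Co. plays Loc5 (best of 9, 6, 5, 8, 20); North Co. gets 8.
- Midtown → South Co. plays Loc4 (best of 5, 19, 5, 20, 3); North Co. gets 18.
- Downtown → South Co. plays Loc3 (best of 1, 12, 19, 6, 17); North Co. gets 9.
North Co.'s induced payoffs are 8, 18, 9, so North Co. commits to Midtown. Subgame-perfect outcome: (Midtown, Loc4) with payoffs (18, 20).
Under simultaneous play:
North Co.'s best replies: Loc1→Uptown; Loc2→Uptown; Loc3→Uptown; Loc4→Midtown; Loc5→Midtown.
South Co.'s best replies: Uptown→Loc5; Midtown→Loc4; Downtown→Loc3.
The unique mutual best reply is (Midtown, Loc4), giving (18, 20).
Sequential outcome (Midtown, Loc4) coincides with the Nash profile (Midtown, Loc4).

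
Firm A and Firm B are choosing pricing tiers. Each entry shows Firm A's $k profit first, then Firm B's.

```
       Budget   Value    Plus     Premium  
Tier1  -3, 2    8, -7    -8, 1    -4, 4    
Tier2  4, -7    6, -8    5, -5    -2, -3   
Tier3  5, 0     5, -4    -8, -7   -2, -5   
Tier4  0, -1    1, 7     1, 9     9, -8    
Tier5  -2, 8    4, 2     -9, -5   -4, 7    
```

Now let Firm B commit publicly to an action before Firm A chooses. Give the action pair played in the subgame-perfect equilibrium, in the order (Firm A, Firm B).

Backward induction with Firm B moving first.
- Budget: BR = Tier3, leader payoff 0.
- Value: BR = Tier1, leader payoff -7.
- Plus: BR = Tier2, leader payoff -5.
- Premium: BR = Tier4, leader payoff -8.
Firm B's induced payoffs are 0, -7, -5, -8, so Firm B commits to Budget. Subgame-perfect outcome: (Tier3, Budget) with payoffs (5, 0).

(Tier3, Budget)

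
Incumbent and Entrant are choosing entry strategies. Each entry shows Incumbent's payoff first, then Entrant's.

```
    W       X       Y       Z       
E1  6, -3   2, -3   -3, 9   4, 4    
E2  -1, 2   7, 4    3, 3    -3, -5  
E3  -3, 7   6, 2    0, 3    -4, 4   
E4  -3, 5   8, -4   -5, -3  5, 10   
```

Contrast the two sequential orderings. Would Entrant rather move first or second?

If Incumbent leads: Entrant's best replies are E1→Y, E2→X, E3→W, E4→Z; Incumbent's induced payoffs -3, 7, -3, 5; outcome (E2, X), payoffs (7, 4).
If Entrant leads: Incumbent's best replies are W→E1, X→E4, Y→E2, Z→E4; Entrant's induced payoffs -3, -4, 3, 10; outcome (E4, Z), payoffs (5, 10).
Entrant gets 10 moving first and 4 moving second, so Entrant prefers to move first.

first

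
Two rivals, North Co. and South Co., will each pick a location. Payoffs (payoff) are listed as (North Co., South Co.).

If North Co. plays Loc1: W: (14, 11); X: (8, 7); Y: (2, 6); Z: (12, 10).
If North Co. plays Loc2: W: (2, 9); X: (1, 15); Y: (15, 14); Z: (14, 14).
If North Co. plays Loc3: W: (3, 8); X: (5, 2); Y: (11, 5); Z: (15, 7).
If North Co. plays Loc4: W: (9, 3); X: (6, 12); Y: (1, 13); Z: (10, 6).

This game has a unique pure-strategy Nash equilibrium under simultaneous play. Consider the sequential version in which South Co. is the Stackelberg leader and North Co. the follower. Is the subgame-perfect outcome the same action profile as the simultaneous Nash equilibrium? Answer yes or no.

Work backward from North Co.'s decision.
- W: North Co. compares 14, 2, 3, 9 and picks Loc1; South Co. would get 11.
- X: North Co. compares 8, 1, 5, 6 and picks Loc1; South Co. would get 7.
- Y: North Co. compares 2, 15, 11, 1 and picks Loc2; South Co. would get 14.
- Z: North Co. compares 12, 14, 15, 10 and picks Loc3; South Co. would get 7.
Maximizing over 11, 7, 14, 7, South Co. chooses Y. Subgame-perfect outcome: (Loc2, Y) with payoffs (15, 14).
Now find the simultaneous Nash equilibrium.
North Co.'s best replies: W→Loc1; X→Loc1; Y→Loc2; Z→Loc3.
South Co.'s best replies: Loc1→W; Loc2→X; Loc3→W; Loc4→Y.
Only (Loc1, W) has each player best-responding; Nash payoffs (14, 11).
Sequential outcome (Loc2, Y) differs from the Nash profile (Loc1, W).

no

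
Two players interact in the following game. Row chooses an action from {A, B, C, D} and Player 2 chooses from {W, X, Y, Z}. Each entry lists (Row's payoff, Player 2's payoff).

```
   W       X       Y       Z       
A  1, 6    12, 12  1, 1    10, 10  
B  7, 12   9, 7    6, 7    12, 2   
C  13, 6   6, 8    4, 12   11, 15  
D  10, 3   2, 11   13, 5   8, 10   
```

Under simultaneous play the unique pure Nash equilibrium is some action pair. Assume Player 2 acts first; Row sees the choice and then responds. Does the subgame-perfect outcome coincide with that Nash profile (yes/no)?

yes

Backward induction with Player 2 moving first.
- W: Row compares 1, 7, 13, 10 and picks C; Player 2 would get 6.
- X: Row compares 12, 9, 6, 2 and picks A; Player 2 would get 12.
- Y: Row compares 1, 6, 4, 13 and picks D; Player 2 would get 5.
- Z: Row compares 10, 12, 11, 8 and picks B; Player 2 would get 2.
Player 2's induced payoffs are 6, 12, 5, 2, so Player 2 commits to X. Subgame-perfect outcome: (A, X) with payoffs (12, 12).
Under simultaneous play:
Row's best replies: W→C; X→A; Y→D; Z→B.
Player 2's best replies: A→X; B→W; C→Z; D→X.
Only (A, X) has each player best-responding; Nash payoffs (12, 12).
Sequential outcome (A, X) coincides with the Nash profile (A, X).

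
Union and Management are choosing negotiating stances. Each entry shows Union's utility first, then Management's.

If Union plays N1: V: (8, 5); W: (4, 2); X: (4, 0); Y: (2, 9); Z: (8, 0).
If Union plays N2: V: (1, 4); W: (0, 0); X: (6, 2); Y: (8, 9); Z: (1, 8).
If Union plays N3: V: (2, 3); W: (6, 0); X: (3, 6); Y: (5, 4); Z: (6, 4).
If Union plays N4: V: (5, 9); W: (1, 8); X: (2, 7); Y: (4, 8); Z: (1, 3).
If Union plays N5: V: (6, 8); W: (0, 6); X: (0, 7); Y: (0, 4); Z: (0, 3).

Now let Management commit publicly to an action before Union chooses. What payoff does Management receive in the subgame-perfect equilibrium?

9

Backward induction with Management moving first.
- V: BR = N1, leader payoff 5.
- W: BR = N3, leader payoff 0.
- X: BR = N2, leader payoff 2.
- Y: BR = N2, leader payoff 9.
- Z: BR = N1, leader payoff 0.
Maximizing over 5, 0, 2, 9, 0, Management chooses Y. Subgame-perfect outcome: (N2, Y) with payoffs (8, 9).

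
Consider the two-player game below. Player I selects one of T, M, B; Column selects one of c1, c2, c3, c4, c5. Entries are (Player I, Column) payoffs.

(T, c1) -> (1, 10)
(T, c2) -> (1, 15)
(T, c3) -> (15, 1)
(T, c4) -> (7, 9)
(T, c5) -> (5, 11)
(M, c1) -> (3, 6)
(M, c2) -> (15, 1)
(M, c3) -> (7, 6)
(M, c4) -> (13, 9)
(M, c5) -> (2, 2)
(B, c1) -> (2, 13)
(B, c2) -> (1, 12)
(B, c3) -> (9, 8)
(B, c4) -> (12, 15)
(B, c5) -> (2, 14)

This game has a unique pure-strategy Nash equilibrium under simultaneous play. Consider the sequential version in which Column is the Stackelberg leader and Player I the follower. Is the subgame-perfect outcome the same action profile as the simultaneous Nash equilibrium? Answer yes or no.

Work backward from Player I's decision.
- c1 → Player I plays M (best of 1, 3, 2); Column gets 6.
- c2 → Player I plays M (best of 1, 15, 1); Column gets 1.
- c3 → Player I plays T (best of 15, 7, 9); Column gets 1.
- c4 → Player I plays M (best of 7, 13, 12); Column gets 9.
- c5 → Player I plays T (best of 5, 2, 2); Column gets 11.
Maximizing over 6, 1, 1, 9, 11, Column chooses c5. Subgame-perfect outcome: (T, c5) with payoffs (5, 11).
For the simultaneous game, intersect best replies.
Player I's best replies: c1→M; c2→M; c3→T; c4→M; c5→T.
Column's best replies: T→c2; M→c4; B→c4.
The unique mutual best reply is (M, c4), giving (13, 9).
Sequential outcome (T, c5) differs from the Nash profile (M, c4).

no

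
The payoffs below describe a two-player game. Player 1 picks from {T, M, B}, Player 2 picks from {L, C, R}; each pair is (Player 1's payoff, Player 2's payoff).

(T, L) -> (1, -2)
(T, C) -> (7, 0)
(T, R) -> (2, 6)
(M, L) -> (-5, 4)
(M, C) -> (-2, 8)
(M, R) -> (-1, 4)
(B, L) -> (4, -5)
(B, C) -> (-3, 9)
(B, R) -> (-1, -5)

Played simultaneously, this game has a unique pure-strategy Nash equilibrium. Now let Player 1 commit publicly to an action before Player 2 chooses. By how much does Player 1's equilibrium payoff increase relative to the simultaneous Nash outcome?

0

Player 2 best-responds to each possible Player 1 move:
- T: Player 2 compares -2, 0, 6 and picks R; Player 1 would get 2.
- M: Player 2 compares 4, 8, 4 and picks C; Player 1 would get -2.
- B: Player 2 compares -5, 9, -5 and picks C; Player 1 would get -3.
Among 2, -2, -3, the best is 2 at T. Subgame-perfect outcome: (T, R) with payoffs (2, 6).
Now find the simultaneous Nash equilibrium.
Player 1's best replies: L→B; C→T; R→T.
Player 2's best replies: T→R; M→C; B→C.
The unique mutual best reply is (T, R), giving (2, 6).
Player 1's commitment gain: 2 − 2 = 0.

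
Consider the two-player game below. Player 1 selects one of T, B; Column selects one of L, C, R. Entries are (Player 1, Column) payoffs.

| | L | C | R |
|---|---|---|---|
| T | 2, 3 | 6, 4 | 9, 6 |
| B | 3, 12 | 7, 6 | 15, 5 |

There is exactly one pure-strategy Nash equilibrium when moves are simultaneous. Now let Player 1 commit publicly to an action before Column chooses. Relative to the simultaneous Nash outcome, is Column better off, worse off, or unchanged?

Column best-responds to each possible Player 1 move:
- T: BR = R, leader payoff 9.
- B: BR = L, leader payoff 3.
Player 1's induced payoffs are 9, 3, so Player 1 commits to T. Subgame-perfect outcome: (T, R) with payoffs (9, 6).
For the simultaneous game, intersect best replies.
Player 1's best replies: L→B; C→B; R→B.
Column's best replies: T→R; B→L.
Only (B, L) has each player best-responding; Nash payoffs (3, 12).
Column earns 6 sequentially versus 12 at the Nash outcome: worse off.

worse off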